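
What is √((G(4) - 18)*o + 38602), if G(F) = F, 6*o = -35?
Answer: √348153/3 ≈ 196.68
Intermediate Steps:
o = -35/6 (o = (⅙)*(-35) = -35/6 ≈ -5.8333)
√((G(4) - 18)*o + 38602) = √((4 - 18)*(-35/6) + 38602) = √(-14*(-35/6) + 38602) = √(245/3 + 38602) = √(116051/3) = √348153/3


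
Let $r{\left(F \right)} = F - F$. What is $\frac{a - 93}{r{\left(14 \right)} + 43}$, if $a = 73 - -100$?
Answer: $\frac{80}{43} \approx 1.8605$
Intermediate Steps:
$r{\left(F \right)} = 0$
$a = 173$ ($a = 73 + 100 = 173$)
$\frac{a - 93}{r{\left(14 \right)} + 43} = \frac{173 - 93}{0 + 43} = \frac{80}{43}$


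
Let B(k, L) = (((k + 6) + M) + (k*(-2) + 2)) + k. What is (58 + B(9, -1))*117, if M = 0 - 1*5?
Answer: 7137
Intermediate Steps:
M = -5 (M = 0 - 5 = -5)
B(k, L) = 3 (B(k, L) = (((k + 6) - 5) + (k*(-2) + 2)) + k = (((6 + k) - 5) + (-2*k + 2)) + k = ((1 + k) + (2 - 2*k)) + k = (3 - k) + k = 3)
(58 + B(9, -1))*117 = (58 + 3)*117 = 61*117 = 7137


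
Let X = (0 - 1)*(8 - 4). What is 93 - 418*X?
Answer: 1765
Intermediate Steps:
X = -4 (X = -1*4 = -4)
93 - 418*X = 93 - 418*(-4) = 93 + 1672 = 1765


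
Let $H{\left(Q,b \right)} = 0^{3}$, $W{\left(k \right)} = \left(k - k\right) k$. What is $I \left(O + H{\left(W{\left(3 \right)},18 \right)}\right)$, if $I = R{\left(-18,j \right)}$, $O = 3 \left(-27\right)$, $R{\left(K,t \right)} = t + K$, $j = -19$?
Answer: $2997$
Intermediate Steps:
$R{\left(K,t \right)} = K + t$
$W{\left(k \right)} = 0$ ($W{\left(k \right)} = 0 k = 0$)
$O = -81$
$H{\left(Q,b \right)} = 0$
$I = -37$ ($I = -18 - 19 = -37$)
$I \left(O + H{\left(W{\left(3 \right)},18 \right)}\right) = - 37 \left(-81 + 0\right) = \left(-37\right) \left(-81\right) = 2997$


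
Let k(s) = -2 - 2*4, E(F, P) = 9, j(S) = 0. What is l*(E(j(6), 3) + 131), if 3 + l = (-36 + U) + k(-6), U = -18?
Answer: -9380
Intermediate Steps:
k(s) = -10 (k(s) = -2 - 8 = -10)
l = -67 (l = -3 + ((-36 - 18) - 10) = -3 + (-54 - 10) = -3 - 64 = -67)
l*(E(j(6), 3) + 131) = -67*(9 + 131) = -67*140 = -9380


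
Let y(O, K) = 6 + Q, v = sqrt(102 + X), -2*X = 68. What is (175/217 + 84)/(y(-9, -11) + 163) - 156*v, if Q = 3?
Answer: 2629/5332 - 312*sqrt(17) ≈ -1285.9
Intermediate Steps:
X = -34 (X = -1/2*68 = -34)
v = 2*sqrt(17) (v = sqrt(102 - 34) = sqrt(68) = 2*sqrt(17) ≈ 8.2462)
y(O, K) = 9 (y(O, K) = 6 + 3 = 9)
(175/217 + 84)/(y(-9, -11) + 163) - 156*v = (175/217 + 84)/(9 + 163) - 312*sqrt(17) = (175*(1/217) + 84)/172 - 312*sqrt(17) = (25/31 + 84)*(1/172) - 312*sqrt(17) = (2629/31)*(1/172) - 312*sqrt(17) = 2629/5332 - 312*sqrt(17)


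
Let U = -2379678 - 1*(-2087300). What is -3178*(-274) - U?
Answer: 1163150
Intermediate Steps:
U = -292378 (U = -2379678 + 2087300 = -292378)
-3178*(-274) - U = -3178*(-274) - 1*(-292378) = 870772 + 292378 = 1163150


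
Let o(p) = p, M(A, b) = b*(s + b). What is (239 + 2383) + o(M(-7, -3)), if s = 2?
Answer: 2625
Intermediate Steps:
M(A, b) = b*(2 + b)
(239 + 2383) + o(M(-7, -3)) = (239 + 2383) - 3*(2 - 3) = 2622 - 3*(-1) = 2622 + 3 = 2625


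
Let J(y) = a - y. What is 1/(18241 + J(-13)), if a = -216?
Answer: 1/18038 ≈ 5.5438e-5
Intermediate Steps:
J(y) = -216 - y
1/(18241 + J(-13)) = 1/(18241 + (-216 - 1*(-13))) = 1/(18241 + (-216 + 13)) = 1/(18241 - 203) = 1/18038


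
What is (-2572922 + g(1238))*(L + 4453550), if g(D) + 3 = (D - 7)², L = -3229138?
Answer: -1294894052368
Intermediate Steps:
g(D) = -3 + (-7 + D)² (g(D) = -3 + (D - 7)² = -3 + (-7 + D)²)
(-2572922 + g(1238))*(L + 4453550) = (-2572922 + (-3 + (-7 + 1238)²))*(-3229138 + 4453550) = (-2572922 + (-3 + 1231²))*1224412 = (-2572922 + (-3 + 1515361))*1224412 = (-2572922 + 1515358)*1224412 = -1057564*1224412 = -1294894052368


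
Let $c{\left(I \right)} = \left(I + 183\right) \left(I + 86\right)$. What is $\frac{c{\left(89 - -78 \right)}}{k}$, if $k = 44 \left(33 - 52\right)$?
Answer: $- \frac{4025}{38} \approx -105.92$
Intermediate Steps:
$c{\left(I \right)} = \left(86 + I\right) \left(183 + I\right)$ ($c{\left(I \right)} = \left(183 + I\right) \left(86 + I\right) = \left(86 + I\right) \left(183 + I\right)$)
$k = -836$ ($k = 44 \left(-19\right) = -836$)
$\frac{c{\left(89 - -78 \right)}}{k} = \frac{15738 + \left(89 - -78\right)^{2} + 269 \left(89 - -78\right)}{-836} = \left(15738 + \left(89 + 78\right)^{2} + 269 \left(89 + 78\right)\right) \left(- \frac{1}{836}\right) = \left(15738 + 167^{2} + 269 \cdot 167\right) \left(- \frac{1}{836}\right) = \left(15738 + 27889 + 44923\right) \left(- \frac{1}{836}\right) = 88550 \left(- \frac{1}{836}\right) = - \frac{4025}{38}$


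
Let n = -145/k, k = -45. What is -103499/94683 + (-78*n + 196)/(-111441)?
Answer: -11528792933/10551568203 ≈ -1.0926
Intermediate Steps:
n = 29/9 (n = -145/(-45) = -145*(-1/45) = 29/9 ≈ 3.2222)
-103499/94683 + (-78*n + 196)/(-111441) = -103499/94683 + (-78*29/9 + 196)/(-111441) = -103499*1/94683 + (-754/3 + 196)*(-1/111441) = -103499/94683 - 166/3*(-1/111441) = -103499/94683 + 166/334323 = -11528792933/10551568203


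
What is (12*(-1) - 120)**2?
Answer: 17424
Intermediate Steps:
(12*(-1) - 120)**2 = (-12 - 120)**2 = (-132)**2 = 17424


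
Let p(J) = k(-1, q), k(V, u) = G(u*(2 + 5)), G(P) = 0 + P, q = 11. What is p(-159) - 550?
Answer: -473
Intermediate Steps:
G(P) = P
k(V, u) = 7*u (k(V, u) = u*(2 + 5) = u*7 = 7*u)
p(J) = 77 (p(J) = 7*11 = 77)
p(-159) - 550 = 77 - 550 = -473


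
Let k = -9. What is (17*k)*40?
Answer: -6120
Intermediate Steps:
(17*k)*40 = (17*(-9))*40 = -153*40 = -6120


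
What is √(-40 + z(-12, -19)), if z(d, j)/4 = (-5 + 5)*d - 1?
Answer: 2*I*√11 ≈ 6.6332*I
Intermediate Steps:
z(d, j) = -4 (z(d, j) = 4*((-5 + 5)*d - 1) = 4*(0*d - 1) = 4*(0 - 1) = 4*(-1) = -4)
√(-40 + z(-12, -19)) = √(-40 - 4) = √(-44) = 2*I*√11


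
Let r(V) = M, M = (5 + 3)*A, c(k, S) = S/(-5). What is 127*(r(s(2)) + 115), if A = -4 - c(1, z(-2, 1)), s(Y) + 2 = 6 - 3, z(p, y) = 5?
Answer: 11557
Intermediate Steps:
s(Y) = 1 (s(Y) = -2 + (6 - 3) = -2 + 3 = 1)
c(k, S) = -S/5 (c(k, S) = S*(-⅕) = -S/5)
A = -3 (A = -4 - (-1)*5/5 = -4 - 1*(-1) = -4 + 1 = -3)
M = -24 (M = (5 + 3)*(-3) = 8*(-3) = -24)
r(V) = -24
127*(r(s(2)) + 115) = 127*(-24 + 115) = 127*91 = 11557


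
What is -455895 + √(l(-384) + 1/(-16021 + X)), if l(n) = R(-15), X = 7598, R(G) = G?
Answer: -455895 + I*√1064212358/8423 ≈ -4.559e+5 + 3.873*I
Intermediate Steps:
l(n) = -15
-455895 + √(l(-384) + 1/(-16021 + X)) = -455895 + √(-15 + 1/(-16021 + 7598)) = -455895 + √(-15 + 1/(-8423)) = -455895 + √(-15 - 1/8423) = -455895 + √(-126346/8423) = -455895 + I*√1064212358/8423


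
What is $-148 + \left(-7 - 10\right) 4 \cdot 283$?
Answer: $-19392$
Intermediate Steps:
$-148 + \left(-7 - 10\right) 4 \cdot 283 = -148 + \left(-17\right) 4 \cdot 283 = -148 - 19244 = -19392$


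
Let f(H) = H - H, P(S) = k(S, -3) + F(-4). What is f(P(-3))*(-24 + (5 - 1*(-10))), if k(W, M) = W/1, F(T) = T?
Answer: 0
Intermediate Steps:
k(W, M) = W (k(W, M) = W*1 = W)
P(S) = -4 + S (P(S) = S - 4 = -4 + S)
f(H) = 0
f(P(-3))*(-24 + (5 - 1*(-10))) = 0*(-24 + (5 - 1*(-10))) = 0*(-24 + (5 + 10)) = 0*(-24 + 15) = 0*(-9) = 0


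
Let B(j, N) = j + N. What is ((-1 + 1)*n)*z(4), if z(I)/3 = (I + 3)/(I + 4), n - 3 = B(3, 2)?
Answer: 0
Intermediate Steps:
B(j, N) = N + j
n = 8 (n = 3 + (2 + 3) = 3 + 5 = 8)
z(I) = 3*(3 + I)/(4 + I) (z(I) = 3*((I + 3)/(I + 4)) = 3*((3 + I)/(4 + I)) = 3*(3 + I)/(4 + I))
((-1 + 1)*n)*z(4) = ((-1 + 1)*8)*(3*(3 + 4)/(4 + 4)) = (0*8)*(3*7/8) = 0*(3*(⅛)*7) = 0*(21/8) = 0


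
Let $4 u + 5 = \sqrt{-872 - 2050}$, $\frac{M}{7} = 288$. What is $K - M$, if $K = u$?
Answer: $- \frac{8069}{4} + \frac{i \sqrt{2922}}{4} \approx -2017.3 + 13.514 i$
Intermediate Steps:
$M = 2016$ ($M = 7 \cdot 288 = 2016$)
$u = - \frac{5}{4} + \frac{i \sqrt{2922}}{4}$ ($u = - \frac{5}{4} + \frac{\sqrt{-872 - 2050}}{4} = - \frac{5}{4} + \frac{\sqrt{-2922}}{4} = - \frac{5}{4} + \frac{i \sqrt{2922}}{4} \approx -1.25 + 13.514 i$)
$K = - \frac{5}{4} + \frac{i \sqrt{2922}}{4} \approx -1.25 + 13.514 i$
$K - M = \left(- \frac{5}{4} + \frac{i \sqrt{2922}}{4}\right) - 2016 = - \frac{8069}{4} + \frac{i \sqrt{2922}}{4}$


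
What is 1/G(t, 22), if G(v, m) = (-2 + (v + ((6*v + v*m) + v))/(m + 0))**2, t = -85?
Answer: 121/1682209 ≈ 7.1929e-5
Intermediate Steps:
G(v, m) = (-2 + (8*v + m*v)/m)**2 (G(v, m) = (-2 + (v + ((6*v + m*v) + v))/m)**2 = (-2 + (v + (7*v + m*v))/m)**2 = (-2 + (8*v + m*v)/m)**2)
1/G(t, 22) = 1/((-2*22 + 8*(-85) + 22*(-85))**2/22**2) = 1/((-44 - 680 - 1870)**2/484) = 1/((1/484)*(-2594)**2) = 1/((1/484)*6728836) = 1/(1682209/121) = 121/1682209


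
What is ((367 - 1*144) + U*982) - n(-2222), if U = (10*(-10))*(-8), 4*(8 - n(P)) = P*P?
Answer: 2020136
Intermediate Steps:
n(P) = 8 - P²/4 (n(P) = 8 - P*P/4 = 8 - P²/4)
U = 800 (U = -100*(-8) = 800)
((367 - 1*144) + U*982) - n(-2222) = ((367 - 1*144) + 800*982) - (8 - ¼*(-2222)²) = ((367 - 144) + 785600) - (8 - ¼*4937284) = (223 + 785600) - (8 - 1234321) = 785823 - 1*(-1234313) = 785823 + 1234313 = 2020136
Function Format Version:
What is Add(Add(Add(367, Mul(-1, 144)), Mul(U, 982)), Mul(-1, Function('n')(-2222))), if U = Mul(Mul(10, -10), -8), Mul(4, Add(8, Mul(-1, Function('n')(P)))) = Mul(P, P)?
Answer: 2020136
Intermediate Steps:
Function('n')(P) = Add(8, Mul(Rational(-1, 4), Pow(P, 2))) (Function('n')(P) = Add(8, Mul(Rational(-1, 4), Mul(P, P))) = Add(8, Mul(Rational(-1, 4), Pow(P, 2))))
U = 800 (U = Mul(-100, -8) = 800)
Add(Add(Add(367, Mul(-1, 144)), Mul(U, 982)), Mul(-1, Function('n')(-2222))) = Add(Add(Add(367, Mul(-1, 144)), Mul(800, 982)), Mul(-1, Add(8, Mul(Rational(-1, 4), Pow(-2222, 2))))) = Add(Add(Add(367, -144), 785600), Mul(-1, Add(8, Mul(Rational(-1, 4), 4937284)))) = Add(Add(223, 785600), Mul(-1, Add(8, -1234321))) = Add(785823, Mul(-1, -1234313)) = Add(785823, 1234313) = 2020136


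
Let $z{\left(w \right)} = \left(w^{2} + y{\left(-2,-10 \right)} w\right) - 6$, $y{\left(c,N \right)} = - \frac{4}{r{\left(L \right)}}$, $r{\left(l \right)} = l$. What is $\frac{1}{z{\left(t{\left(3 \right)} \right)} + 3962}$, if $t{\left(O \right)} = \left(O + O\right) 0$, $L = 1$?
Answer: $\frac{1}{3956} \approx 0.00025278$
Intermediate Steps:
$y{\left(c,N \right)} = -4$ ($y{\left(c,N \right)} = - \frac{4}{1} = \left(-4\right) 1 = -4$)
$t{\left(O \right)} = 0$ ($t{\left(O \right)} = 2 O 0 = 0$)
$z{\left(w \right)} = -6 + w^{2} - 4 w$ ($z{\left(w \right)} = \left(w^{2} - 4 w\right) - 6 = -6 + w^{2} - 4 w$)
$\frac{1}{z{\left(t{\left(3 \right)} \right)} + 3962} = \frac{1}{\left(-6 + 0^{2} - 0\right) + 3962} = \frac{1}{\left(-6 + 0 + 0\right) + 3962} = \frac{1}{-6 + 3962} = \frac{1}{3956}$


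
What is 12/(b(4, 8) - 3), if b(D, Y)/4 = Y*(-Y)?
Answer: -12/259 ≈ -0.046332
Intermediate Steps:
b(D, Y) = -4*Y² (b(D, Y) = 4*(Y*(-Y)) = 4*(-Y²) = -4*Y²)
12/(b(4, 8) - 3) = 12/(-4*8² - 3) = 12/(-4*64 - 3) = 12/(-256 - 3) = 12/(-259) = -1/259*12 = -12/259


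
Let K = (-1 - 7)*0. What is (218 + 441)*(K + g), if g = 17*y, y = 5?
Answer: 56015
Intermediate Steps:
K = 0 (K = -8*0 = 0)
g = 85 (g = 17*5 = 85)
(218 + 441)*(K + g) = (218 + 441)*(0 + 85) = 659*85 = 56015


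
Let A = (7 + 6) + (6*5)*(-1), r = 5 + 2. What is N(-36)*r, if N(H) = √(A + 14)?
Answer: 7*I*√3 ≈ 12.124*I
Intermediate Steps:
r = 7
A = -17 (A = 13 + 30*(-1) = 13 - 30 = -17)
N(H) = I*√3 (N(H) = √(-17 + 14) = √(-3) = I*√3)
N(-36)*r = (I*√3)*7 = 7*I*√3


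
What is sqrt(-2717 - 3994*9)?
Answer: 41*I*sqrt(23) ≈ 196.63*I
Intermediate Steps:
sqrt(-2717 - 3994*9) = sqrt(-2717 - 35946) = sqrt(-38663) = 41*I*sqrt(23)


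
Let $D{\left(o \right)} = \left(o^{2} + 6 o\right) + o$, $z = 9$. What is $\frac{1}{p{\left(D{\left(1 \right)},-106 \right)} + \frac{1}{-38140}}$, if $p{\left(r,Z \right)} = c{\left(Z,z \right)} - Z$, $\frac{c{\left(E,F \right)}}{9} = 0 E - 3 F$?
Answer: $- \frac{38140}{5225181} \approx -0.0072993$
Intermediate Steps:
$c{\left(E,F \right)} = - 27 F$ ($c{\left(E,F \right)} = 9 \left(0 E - 3 F\right) = 9 \left(0 - 3 F\right) = 9 \left(- 3 F\right) = - 27 F$)
$D{\left(o \right)} = o^{2} + 7 o$
$p{\left(r,Z \right)} = -243 - Z$ ($p{\left(r,Z \right)} = \left(-27\right) 9 - Z = -243 - Z$)
$\frac{1}{p{\left(D{\left(1 \right)},-106 \right)} + \frac{1}{-38140}} = \frac{1}{\left(-243 - -106\right) + \frac{1}{-38140}} = \frac{1}{\left(-243 + 106\right) - \frac{1}{38140}} = \frac{1}{-137 - \frac{1}{38140}} = \frac{1}{- \frac{5225181}{38140}} = - \frac{38140}{5225181}$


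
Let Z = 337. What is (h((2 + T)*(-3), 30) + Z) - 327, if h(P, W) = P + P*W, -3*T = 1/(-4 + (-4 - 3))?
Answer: -1967/11 ≈ -178.82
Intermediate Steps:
T = 1/33 (T = -1/(3*(-4 + (-4 - 3))) = -1/(3*(-4 - 7)) = -1/3/(-11) = -1/3*(-1/11) = 1/33 ≈ 0.030303)
(h((2 + T)*(-3), 30) + Z) - 327 = (((2 + 1/33)*(-3))*(1 + 30) + 337) - 327 = (((67/33)*(-3))*31 + 337) - 327 = (-67/11*31 + 337) - 327 = (-2077/11 + 337) - 327 = 1630/11 - 327 = -1967/11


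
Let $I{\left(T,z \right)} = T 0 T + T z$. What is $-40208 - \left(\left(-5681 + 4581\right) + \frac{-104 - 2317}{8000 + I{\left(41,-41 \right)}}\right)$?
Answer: $- \frac{247121031}{6319} \approx -39108.0$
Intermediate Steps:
$I{\left(T,z \right)} = T z$ ($I{\left(T,z \right)} = 0 T + T z = 0 + T z = T z$)
$-40208 - \left(\left(-5681 + 4581\right) + \frac{-104 - 2317}{8000 + I{\left(41,-41 \right)}}\right) = -40208 - \left(\left(-5681 + 4581\right) + \frac{-104 - 2317}{8000 + 41 \left(-41\right)}\right) = -40208 - \left(-1100 - \frac{2421}{8000 - 1681}\right) = -40208 - \left(-1100 - \frac{2421}{6319}\right) = -40208 - - \frac{6953321}{6319} = -40208 + \frac{6953321}{6319} = - \frac{247121031}{6319}$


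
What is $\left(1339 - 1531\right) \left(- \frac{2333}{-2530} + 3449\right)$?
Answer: $- \frac{837917088}{1265} \approx -6.6239 \cdot 10^{5}$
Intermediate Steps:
$\left(1339 - 1531\right) \left(- \frac{2333}{-2530} + 3449\right) = - 192 \left(\left(-2333\right) \left(- \frac{1}{2530}\right) + 3449\right) = - 192 \left(\frac{2333}{2530} + 3449\right) = \left(-192\right) \frac{8728303}{2530} = - \frac{837917088}{1265}$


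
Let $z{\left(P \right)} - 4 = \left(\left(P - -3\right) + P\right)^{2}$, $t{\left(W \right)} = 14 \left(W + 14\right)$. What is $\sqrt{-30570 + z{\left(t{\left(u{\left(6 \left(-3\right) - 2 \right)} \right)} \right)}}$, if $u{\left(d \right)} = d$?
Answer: $i \sqrt{3341} \approx 57.801 i$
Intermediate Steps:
$t{\left(W \right)} = 196 + 14 W$ ($t{\left(W \right)} = 14 \left(14 + W\right) = 196 + 14 W$)
$z{\left(P \right)} = 4 + \left(3 + 2 P\right)^{2}$ ($z{\left(P \right)} = 4 + \left(\left(P - -3\right) + P\right)^{2} = 4 + \left(\left(P + 3\right) + P\right)^{2} = 4 + \left(\left(3 + P\right) + P\right)^{2} = 4 + \left(3 + 2 P\right)^{2}$)
$\sqrt{-30570 + z{\left(t{\left(u{\left(6 \left(-3\right) - 2 \right)} \right)} \right)}} = \sqrt{-30570 + \left(4 + \left(3 + 2 \left(196 + 14 \left(6 \left(-3\right) - 2\right)\right)\right)^{2}\right)} = \sqrt{-30570 + \left(4 + \left(3 + 2 \left(196 + 14 \left(-18 - 2\right)\right)\right)^{2}\right)} = \sqrt{-30570 + \left(4 + \left(3 + 2 \left(196 + 14 \left(-20\right)\right)\right)^{2}\right)} = \sqrt{-30570 + \left(4 + \left(3 + 2 \left(196 - 280\right)\right)^{2}\right)} = \sqrt{-30570 + \left(4 + \left(3 + 2 \left(-84\right)\right)^{2}\right)} = \sqrt{-30570 + \left(4 + \left(3 - 168\right)^{2}\right)} = \sqrt{-30570 + \left(4 + \left(-165\right)^{2}\right)} = \sqrt{-30570 + \left(4 + 27225\right)} = \sqrt{-30570 + 27229} = \sqrt{-3341} = i \sqrt{3341}$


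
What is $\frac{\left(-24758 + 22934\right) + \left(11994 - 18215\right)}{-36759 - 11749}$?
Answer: $\frac{8045}{48508} \approx 0.16585$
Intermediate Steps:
$\frac{\left(-24758 + 22934\right) + \left(11994 - 18215\right)}{-36759 - 11749} = \frac{-1824 - 6221}{-48508} = \left(-8045\right) \left(- \frac{1}{48508}\right) = \frac{8045}{48508}$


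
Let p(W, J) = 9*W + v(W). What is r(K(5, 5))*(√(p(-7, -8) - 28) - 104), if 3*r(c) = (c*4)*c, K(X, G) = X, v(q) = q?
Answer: -10400/3 + 700*I*√2/3 ≈ -3466.7 + 329.98*I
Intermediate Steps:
r(c) = 4*c²/3 (r(c) = ((c*4)*c)/3 = ((4*c)*c)/3 = (4*c²)/3 = 4*c²/3)
p(W, J) = 10*W (p(W, J) = 9*W + W = 10*W)
r(K(5, 5))*(√(p(-7, -8) - 28) - 104) = ((4/3)*5²)*(√(10*(-7) - 28) - 104) = ((4/3)*25)*(√(-70 - 28) - 104) = 100*(√(-98) - 104)/3 = 100*(7*I*√2 - 104)/3 = 100*(-104 + 7*I*√2)/3 = -10400/3 + 700*I*√2/3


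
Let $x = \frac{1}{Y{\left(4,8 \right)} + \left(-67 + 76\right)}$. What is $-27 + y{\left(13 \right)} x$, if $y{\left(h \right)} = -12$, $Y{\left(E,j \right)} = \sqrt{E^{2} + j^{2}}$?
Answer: $-135 + 48 \sqrt{5} \approx -27.669$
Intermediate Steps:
$x = \frac{1}{9 + 4 \sqrt{5}}$ ($x = \frac{1}{\sqrt{4^{2} + 8^{2}} + \left(-67 + 76\right)} = \frac{1}{\sqrt{16 + 64} + 9} = \frac{1}{\sqrt{80} + 9} = \frac{1}{4 \sqrt{5} + 9} = \frac{1}{9 + 4 \sqrt{5}} \approx 0.055728$)
$-27 + y{\left(13 \right)} x = -27 - 12 \left(9 - 4 \sqrt{5}\right) = -27 - \left(108 - 48 \sqrt{5}\right) = -135 + 48 \sqrt{5}$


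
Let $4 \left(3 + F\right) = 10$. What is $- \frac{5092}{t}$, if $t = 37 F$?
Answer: $\frac{10184}{37} \approx 275.24$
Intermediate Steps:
$F = - \frac{1}{2}$ ($F = -3 + \frac{1}{4} \cdot 10 = -3 + \frac{5}{2} = - \frac{1}{2} \approx -0.5$)
$t = - \frac{37}{2}$ ($t = 37 \left(- \frac{1}{2}\right) = - \frac{37}{2} \approx -18.5$)
$- \frac{5092}{t} = - \frac{5092}{- \frac{37}{2}} = \left(-5092\right) \left(- \frac{2}{37}\right) = \frac{10184}{37}$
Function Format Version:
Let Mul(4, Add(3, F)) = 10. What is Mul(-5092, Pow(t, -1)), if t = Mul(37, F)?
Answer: Rational(10184, 37) ≈ 275.24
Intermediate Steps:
F = Rational(-1, 2) (F = Add(-3, Mul(Rational(1, 4), 10)) = Add(-3, Rational(5, 2)) = Rational(-1, 2) ≈ -0.50000)
t = Rational(-37, 2) (t = Mul(37, Rational(-1, 2)) = Rational(-37, 2) ≈ -18.500)
Mul(-5092, Pow(t, -1)) = Mul(-5092, Pow(Rational(-37, 2), -1)) = Mul(-5092, Rational(-2, 37)) = Rational(10184, 37)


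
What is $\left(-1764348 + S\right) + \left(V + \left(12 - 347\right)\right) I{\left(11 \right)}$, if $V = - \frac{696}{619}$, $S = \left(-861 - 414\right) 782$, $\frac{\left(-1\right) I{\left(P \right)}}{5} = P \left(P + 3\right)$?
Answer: $- \frac{1549098392}{619} \approx -2.5026 \cdot 10^{6}$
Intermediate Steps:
$I{\left(P \right)} = - 5 P \left(3 + P\right)$ ($I{\left(P \right)} = - 5 P \left(P + 3\right) = - 5 P \left(3 + P\right)$)
$S = -997050$ ($S = \left(-1275\right) 782 = -997050$)
$V = - \frac{696}{619}$ ($V = \left(-696\right) \frac{1}{619} = - \frac{696}{619} \approx -1.1244$)
$\left(-1764348 + S\right) + \left(V + \left(12 - 347\right)\right) I{\left(11 \right)} = \left(-1764348 - 997050\right) + \left(- \frac{696}{619} + \left(12 - 347\right)\right) \left(\left(-5\right) 11 \left(3 + 11\right)\right) = -2761398 + \left(- \frac{696}{619} + \left(12 - 347\right)\right) \left(\left(-5\right) 11 \cdot 14\right) = -2761398 + \left(- \frac{696}{619} - 335\right) \left(-770\right) = -2761398 - - \frac{160206970}{619} = -2761398 + \frac{160206970}{619} = - \frac{1549098392}{619}$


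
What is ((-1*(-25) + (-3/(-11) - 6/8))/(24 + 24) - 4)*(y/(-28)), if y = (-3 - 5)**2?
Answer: 7369/924 ≈ 7.9751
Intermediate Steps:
y = 64 (y = (-8)**2 = 64)
((-1*(-25) + (-3/(-11) - 6/8))/(24 + 24) - 4)*(y/(-28)) = ((-1*(-25) + (-3/(-11) - 6/8))/(24 + 24) - 4)*(64/(-28)) = ((25 + (-3*(-1/11) - 6*1/8))/48 - 4)*(64*(-1/28)) = ((25 + (3/11 - 3/4))*(1/48) - 4)*(-16/7) = ((25 - 21/44)*(1/48) - 4)*(-16/7) = ((1079/44)*(1/48) - 4)*(-16/7) = (1079/2112 - 4)*(-16/7) = -7369/2112*(-16/7) = 7369/924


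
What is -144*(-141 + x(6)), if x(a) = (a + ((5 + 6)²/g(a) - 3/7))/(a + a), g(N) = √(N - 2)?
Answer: 136578/7 ≈ 19511.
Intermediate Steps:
g(N) = √(-2 + N)
x(a) = (-3/7 + a + 121/√(-2 + a))/(2*a) (x(a) = (a + ((5 + 6)²/(√(-2 + a)) - 3/7))/(a + a) = (a + (11²/√(-2 + a) - 3*⅐))/((2*a)) = (a + (121/√(-2 + a) - 3/7))*(1/(2*a)) = (a + (-3/7 + 121/√(-2 + a)))*(1/(2*a)) = (-3/7 + a + 121/√(-2 + a))*(1/(2*a)) = (-3/7 + a + 121/√(-2 + a))/(2*a))
-144*(-141 + x(6)) = -144*(-141 + (½ - 3/14/6 + (121/2)/(6*√(-2 + 6)))) = -144*(-141 + (½ - 3/14*⅙ + (121/2)*(⅙)/√4)) = -144*(-141 + (½ - 1/28 + (121/2)*(⅙)*(½))) = -144*(-141 + (½ - 1/28 + 121/24)) = -144*(-141 + 925/168) = -144*(-22763/168) = 136578/7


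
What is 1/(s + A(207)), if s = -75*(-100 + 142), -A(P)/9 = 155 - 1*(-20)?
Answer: -1/4725 ≈ -0.00021164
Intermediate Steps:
A(P) = -1575 (A(P) = -9*(155 - 1*(-20)) = -9*(155 + 20) = -9*175 = -1575)
s = -3150 (s = -75*42 = -3150)
1/(s + A(207)) = 1/(-3150 - 1575) = 1/(-4725) = -1/4725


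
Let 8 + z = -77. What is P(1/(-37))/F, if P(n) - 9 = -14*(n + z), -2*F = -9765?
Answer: 88754/361305 ≈ 0.24565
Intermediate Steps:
F = 9765/2 (F = -1/2*(-9765) = 9765/2 ≈ 4882.5)
z = -85 (z = -8 - 77 = -85)
P(n) = 1199 - 14*n (P(n) = 9 - 14*(n - 85) = 9 - 14*(-85 + n) = 9 + (1190 - 14*n) = 1199 - 14*n)
P(1/(-37))/F = (1199 - 14/(-37))/(9765/2) = (1199 - 14*(-1/37))*(2/9765) = (1199 + 14/37)*(2/9765) = (44377/37)*(2/9765) = 88754/361305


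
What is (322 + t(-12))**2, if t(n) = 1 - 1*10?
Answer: 97969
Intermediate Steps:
t(n) = -9 (t(n) = 1 - 10 = -9)
(322 + t(-12))**2 = (322 - 9)**2 = 313**2 = 97969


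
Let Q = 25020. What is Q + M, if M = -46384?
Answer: -21364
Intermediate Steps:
Q + M = 25020 - 46384 = -21364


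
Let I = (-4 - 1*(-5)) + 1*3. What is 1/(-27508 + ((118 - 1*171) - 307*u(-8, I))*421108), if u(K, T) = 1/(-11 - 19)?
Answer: -15/174027723742 ≈ -8.6193e-11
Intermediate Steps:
I = 4 (I = (-4 + 5) + 3 = 1 + 3 = 4)
u(K, T) = -1/30 (u(K, T) = 1/(-30) = -1/30)
1/(-27508 + ((118 - 1*171) - 307*u(-8, I))*421108) = 1/((-27508 + ((118 - 1*171) - 307*(-1/30)))*421108) = (1/421108)/(-27508 + ((118 - 171) + 307/30)) = (1/421108)/(-27508 + (-53 + 307/30)) = (1/421108)/(-27508 - 1283/30) = (1/421108)/(-826523/30) = -30/826523*1/421108 = -15/174027723742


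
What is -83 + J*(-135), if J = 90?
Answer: -12233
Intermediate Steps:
-83 + J*(-135) = -83 + 90*(-135) = -83 - 12150 = -12233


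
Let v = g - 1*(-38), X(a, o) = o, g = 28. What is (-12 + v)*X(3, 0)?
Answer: 0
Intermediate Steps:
v = 66 (v = 28 - 1*(-38) = 28 + 38 = 66)
(-12 + v)*X(3, 0) = (-12 + 66)*0 = 54*0 = 0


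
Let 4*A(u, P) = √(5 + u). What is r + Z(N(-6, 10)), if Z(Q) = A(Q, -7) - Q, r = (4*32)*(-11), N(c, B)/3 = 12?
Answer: -1444 + √41/4 ≈ -1442.4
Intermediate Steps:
N(c, B) = 36 (N(c, B) = 3*12 = 36)
A(u, P) = √(5 + u)/4
r = -1408 (r = 128*(-11) = -1408)
Z(Q) = -Q + √(5 + Q)/4 (Z(Q) = √(5 + Q)/4 - Q = -Q + √(5 + Q)/4)
r + Z(N(-6, 10)) = -1408 + (-1*36 + √(5 + 36)/4) = -1408 + (-36 + √41/4) = -1444 + √41/4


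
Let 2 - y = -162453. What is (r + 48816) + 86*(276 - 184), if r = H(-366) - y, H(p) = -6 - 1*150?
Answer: -105883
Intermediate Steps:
H(p) = -156 (H(p) = -6 - 150 = -156)
y = 162455 (y = 2 - 1*(-162453) = 2 + 162453 = 162455)
r = -162611 (r = -156 - 1*162455 = -156 - 162455 = -162611)
(r + 48816) + 86*(276 - 184) = (-162611 + 48816) + 86*(276 - 184) = -113795 + 86*92 = -113795 + 7912 = -105883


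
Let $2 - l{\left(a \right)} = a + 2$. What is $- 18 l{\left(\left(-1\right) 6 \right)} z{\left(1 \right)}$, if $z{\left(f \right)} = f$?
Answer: $-108$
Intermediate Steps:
$l{\left(a \right)} = - a$ ($l{\left(a \right)} = 2 - \left(a + 2\right) = 2 - \left(2 + a\right) = - a$)
$- 18 l{\left(\left(-1\right) 6 \right)} z{\left(1 \right)} = - 18 \left(- \left(-1\right) 6\right) 1 = - 18 \left(\left(-1\right) \left(-6\right)\right) 1 = \left(-18\right) 6 \cdot 1 = \left(-108\right) 1 = -108$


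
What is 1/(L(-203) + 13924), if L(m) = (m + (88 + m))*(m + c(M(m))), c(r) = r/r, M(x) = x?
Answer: 1/78160 ≈ 1.2794e-5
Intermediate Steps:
c(r) = 1
L(m) = (1 + m)*(88 + 2*m) (L(m) = (m + (88 + m))*(m + 1) = (88 + 2*m)*(1 + m) = (1 + m)*(88 + 2*m))
1/(L(-203) + 13924) = 1/((88 + 2*(-203)² + 90*(-203)) + 13924) = 1/((88 + 2*41209 - 18270) + 13924) = 1/((88 + 82418 - 18270) + 13924) = 1/(64236 + 13924) = 1/78160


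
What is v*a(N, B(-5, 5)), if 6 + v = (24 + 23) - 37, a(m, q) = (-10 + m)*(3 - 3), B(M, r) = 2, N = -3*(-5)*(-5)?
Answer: 0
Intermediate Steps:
N = -75 (N = 15*(-5) = -75)
a(m, q) = 0 (a(m, q) = (-10 + m)*0 = 0)
v = 4 (v = -6 + ((24 + 23) - 37) = -6 + (47 - 37) = -6 + 10 = 4)
v*a(N, B(-5, 5)) = 4*0 = 0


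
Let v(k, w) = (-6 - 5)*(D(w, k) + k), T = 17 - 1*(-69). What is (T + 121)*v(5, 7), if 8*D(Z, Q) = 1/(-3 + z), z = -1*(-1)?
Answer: -179883/16 ≈ -11243.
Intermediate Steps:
z = 1
T = 86 (T = 17 + 69 = 86)
D(Z, Q) = -1/16 (D(Z, Q) = 1/(8*(-3 + 1)) = (⅛)/(-2) = (⅛)*(-½) = -1/16)
v(k, w) = 11/16 - 11*k (v(k, w) = (-6 - 5)*(-1/16 + k) = -11*(-1/16 + k) = 11/16 - 11*k)
(T + 121)*v(5, 7) = (86 + 121)*(11/16 - 11*5) = 207*(11/16 - 55) = 207*(-869/16) = -179883/16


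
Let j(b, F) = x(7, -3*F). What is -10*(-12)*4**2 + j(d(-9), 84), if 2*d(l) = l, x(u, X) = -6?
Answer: 1914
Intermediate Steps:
d(l) = l/2
j(b, F) = -6
-10*(-12)*4**2 + j(d(-9), 84) = -10*(-12)*4**2 - 6 = 120*16 - 6 = 1920 - 6 = 1914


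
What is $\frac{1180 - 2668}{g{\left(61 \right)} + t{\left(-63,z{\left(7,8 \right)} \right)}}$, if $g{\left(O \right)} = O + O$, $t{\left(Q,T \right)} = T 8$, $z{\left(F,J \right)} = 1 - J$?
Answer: $- \frac{248}{11} \approx -22.545$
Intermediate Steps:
$t{\left(Q,T \right)} = 8 T$
$g{\left(O \right)} = 2 O$
$\frac{1180 - 2668}{g{\left(61 \right)} + t{\left(-63,z{\left(7,8 \right)} \right)}} = \frac{1180 - 2668}{2 \cdot 61 + 8 \left(1 - 8\right)} = - \frac{1488}{122 + 8 \left(1 - 8\right)} = - \frac{1488}{122 + 8 \left(-7\right)} = - \frac{1488}{122 - 56} = - \frac{1488}{66} = \left(-1488\right) \frac{1}{66} = - \frac{248}{11}$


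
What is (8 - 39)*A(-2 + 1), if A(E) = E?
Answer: 31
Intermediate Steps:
(8 - 39)*A(-2 + 1) = (8 - 39)*(-2 + 1) = -31*(-1) = 31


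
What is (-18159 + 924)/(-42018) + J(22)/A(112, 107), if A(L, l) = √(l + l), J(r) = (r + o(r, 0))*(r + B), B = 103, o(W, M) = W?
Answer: 5745/14006 + 2750*√214/107 ≈ 376.38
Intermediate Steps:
J(r) = 2*r*(103 + r) (J(r) = (r + r)*(r + 103) = (2*r)*(103 + r) = 2*r*(103 + r))
A(L, l) = √2*√l (A(L, l) = √(2*l) = √2*√l)
(-18159 + 924)/(-42018) + J(22)/A(112, 107) = (-18159 + 924)/(-42018) + (2*22*(103 + 22))/((√2*√107)) = -17235*(-1/42018) + (2*22*125)/(√214) = 5745/14006 + 5500*(√214/214) = 5745/14006 + 2750*√214/107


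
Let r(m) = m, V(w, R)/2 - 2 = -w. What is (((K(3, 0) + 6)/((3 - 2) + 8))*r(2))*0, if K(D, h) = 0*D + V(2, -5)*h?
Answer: 0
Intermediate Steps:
V(w, R) = 4 - 2*w (V(w, R) = 4 + 2*(-w) = 4 - 2*w)
K(D, h) = 0 (K(D, h) = 0*D + (4 - 2*2)*h = 0 + (4 - 4)*h = 0 + 0*h = 0 + 0 = 0)
(((K(3, 0) + 6)/((3 - 2) + 8))*r(2))*0 = (((0 + 6)/((3 - 2) + 8))*2)*0 = ((6/(1 + 8))*2)*0 = ((6/9)*2)*0 = ((6*(1/9))*2)*0 = ((2/3)*2)*0 = (4/3)*0 = 0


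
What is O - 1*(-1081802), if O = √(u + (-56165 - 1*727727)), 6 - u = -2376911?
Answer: 1081802 + 5*√63721 ≈ 1.0831e+6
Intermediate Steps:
u = 2376917 (u = 6 - 1*(-2376911) = 6 + 2376911 = 2376917)
O = 5*√63721 (O = √(2376917 + (-56165 - 1*727727)) = √(2376917 + (-56165 - 727727)) = √(2376917 - 783892) = √1593025 = 5*√63721 ≈ 1262.2)
O - 1*(-1081802) = 5*√63721 - 1*(-1081802) = 5*√63721 + 1081802 = 1081802 + 5*√63721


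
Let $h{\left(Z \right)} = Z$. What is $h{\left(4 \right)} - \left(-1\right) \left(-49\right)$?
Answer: $-45$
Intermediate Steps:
$h{\left(4 \right)} - \left(-1\right) \left(-49\right) = 4 - \left(-1\right) \left(-49\right) = 4 - 49 = -45$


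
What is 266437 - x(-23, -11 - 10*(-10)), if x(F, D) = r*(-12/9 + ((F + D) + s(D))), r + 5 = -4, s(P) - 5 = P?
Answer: 267865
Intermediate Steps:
s(P) = 5 + P
r = -9 (r = -5 - 4 = -9)
x(F, D) = -33 - 18*D - 9*F (x(F, D) = -9*(-12/9 + ((F + D) + (5 + D))) = -9*(-12*1/9 + ((D + F) + (5 + D))) = -9*(-4/3 + (5 + F + 2*D)) = -9*(11/3 + F + 2*D) = -33 - 18*D - 9*F)
266437 - x(-23, -11 - 10*(-10)) = 266437 - (-33 - 18*(-11 - 10*(-10)) - 9*(-23)) = 266437 - (-33 - 18*(-11 + 100) + 207) = 266437 - (-33 - 18*89 + 207) = 266437 - (-33 - 1602 + 207) = 266437 - 1*(-1428) = 266437 + 1428 = 267865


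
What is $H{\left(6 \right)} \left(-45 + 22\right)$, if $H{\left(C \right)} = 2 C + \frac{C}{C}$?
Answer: $-299$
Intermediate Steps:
$H{\left(C \right)} = 1 + 2 C$ ($H{\left(C \right)} = 2 C + 1 = 1 + 2 C$)
$H{\left(6 \right)} \left(-45 + 22\right) = \left(1 + 2 \cdot 6\right) \left(-45 + 22\right) = \left(1 + 12\right) \left(-23\right) = 13 \left(-23\right) = -299$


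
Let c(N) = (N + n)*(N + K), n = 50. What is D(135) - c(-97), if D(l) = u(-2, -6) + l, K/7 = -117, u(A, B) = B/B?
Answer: -42916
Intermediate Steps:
u(A, B) = 1
K = -819 (K = 7*(-117) = -819)
c(N) = (-819 + N)*(50 + N) (c(N) = (N + 50)*(N - 819) = (50 + N)*(-819 + N) = (-819 + N)*(50 + N))
D(l) = 1 + l
D(135) - c(-97) = (1 + 135) - (-40950 + (-97)**2 - 769*(-97)) = 136 - (-40950 + 9409 + 74593) = 136 - 1*43052 = 136 - 43052 = -42916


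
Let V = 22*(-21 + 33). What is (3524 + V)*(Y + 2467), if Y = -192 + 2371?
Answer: 17599048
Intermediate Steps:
V = 264 (V = 22*12 = 264)
Y = 2179
(3524 + V)*(Y + 2467) = (3524 + 264)*(2179 + 2467) = 3788*4646 = 17599048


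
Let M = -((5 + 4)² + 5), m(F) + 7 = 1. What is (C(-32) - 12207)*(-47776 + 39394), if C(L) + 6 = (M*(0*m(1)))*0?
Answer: 102369366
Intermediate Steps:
m(F) = -6 (m(F) = -7 + 1 = -6)
M = -86 (M = -(9² + 5) = -(81 + 5) = -1*86 = -86)
C(L) = -6 (C(L) = -6 - 0*(-6)*0 = -6 - 86*0*0 = -6 + 0*0 = -6 + 0 = -6)
(C(-32) - 12207)*(-47776 + 39394) = (-6 - 12207)*(-47776 + 39394) = -12213*(-8382) = 102369366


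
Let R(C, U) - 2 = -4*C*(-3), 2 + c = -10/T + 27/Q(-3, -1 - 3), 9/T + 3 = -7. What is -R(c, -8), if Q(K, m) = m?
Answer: -91/3 ≈ -30.333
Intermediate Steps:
T = -9/10 (T = 9/(-3 - 7) = 9/(-10) = 9*(-1/10) = -9/10 ≈ -0.90000)
c = 85/36 (c = -2 + (-10/(-9/10) + 27/(-1 - 3)) = -2 + (-10*(-10/9) + 27/(-4)) = -2 + (100/9 + 27*(-1/4)) = -2 + (100/9 - 27/4) = -2 + 157/36 = 85/36 ≈ 2.3611)
R(C, U) = 2 + 12*C (R(C, U) = 2 - 4*C*(-3) = 2 + 12*C)
-R(c, -8) = -(2 + 12*(85/36)) = -(2 + 85/3) = -1*91/3 = -91/3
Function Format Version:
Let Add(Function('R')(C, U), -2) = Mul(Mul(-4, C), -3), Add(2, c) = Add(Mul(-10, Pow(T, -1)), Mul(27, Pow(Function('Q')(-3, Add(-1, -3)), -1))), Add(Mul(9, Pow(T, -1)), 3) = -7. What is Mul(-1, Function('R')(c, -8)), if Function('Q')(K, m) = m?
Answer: Rational(-91, 3) ≈ -30.333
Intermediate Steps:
T = Rational(-9, 10) (T = Mul(9, Pow(Add(-3, -7), -1)) = Mul(9, Pow(-10, -1)) = Mul(9, Rational(-1, 10)) = Rational(-9, 10) ≈ -0.90000)
c = Rational(85, 36) (c = Add(-2, Add(Mul(-10, Pow(Rational(-9, 10), -1)), Mul(27, Pow(Add(-1, -3), -1)))) = Add(-2, Add(Mul(-10, Rational(-10, 9)), Mul(27, Pow(-4, -1)))) = Add(-2, Add(Rational(100, 9), Mul(27, Rational(-1, 4)))) = Add(-2, Add(Rational(100, 9), Rational(-27, 4))) = Add(-2, Rational(157, 36)) = Rational(85, 36) ≈ 2.3611)
Function('R')(C, U) = Add(2, Mul(12, C)) (Function('R')(C, U) = Add(2, Mul(Mul(-4, C), -3)) = Add(2, Mul(12, C)))
Mul(-1, Function('R')(c, -8)) = Mul(-1, Add(2, Mul(12, Rational(85, 36)))) = Mul(-1, Add(2, Rational(85, 3))) = Mul(-1, Rational(91, 3)) = Rational(-91, 3)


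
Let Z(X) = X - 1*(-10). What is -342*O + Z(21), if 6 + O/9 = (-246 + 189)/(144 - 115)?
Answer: 711917/29 ≈ 24549.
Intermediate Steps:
Z(X) = 10 + X (Z(X) = X + 10 = 10 + X)
O = -2079/29 (O = -54 + 9*((-246 + 189)/(144 - 115)) = -54 + 9*(-57/29) = -54 - 513/29 = -2079/29 ≈ -71.690)
-342*O + Z(21) = -342*(-2079/29) + (10 + 21) = 711018/29 + 31 = 711917/29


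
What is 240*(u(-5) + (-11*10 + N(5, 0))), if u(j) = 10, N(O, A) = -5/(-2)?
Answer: -23400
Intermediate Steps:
N(O, A) = 5/2 (N(O, A) = -5*(-½) = 5/2)
240*(u(-5) + (-11*10 + N(5, 0))) = 240*(10 + (-11*10 + 5/2)) = 240*(10 + (-110 + 5/2)) = 240*(10 - 215/2) = 240*(-195/2) = -23400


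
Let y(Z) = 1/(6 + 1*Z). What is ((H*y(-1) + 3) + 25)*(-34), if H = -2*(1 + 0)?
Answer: -4692/5 ≈ -938.40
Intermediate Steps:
H = -2 (H = -2*1 = -2)
y(Z) = 1/(6 + Z)
((H*y(-1) + 3) + 25)*(-34) = ((-2/(6 - 1) + 3) + 25)*(-34) = ((-2/5 + 3) + 25)*(-34) = ((-2*⅕ + 3) + 25)*(-34) = ((-⅖ + 3) + 25)*(-34) = (13/5 + 25)*(-34) = (138/5)*(-34) = -4692/5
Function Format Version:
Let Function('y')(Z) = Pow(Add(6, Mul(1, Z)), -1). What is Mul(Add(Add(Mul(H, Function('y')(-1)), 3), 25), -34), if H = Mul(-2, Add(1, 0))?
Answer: Rational(-4692, 5) ≈ -938.40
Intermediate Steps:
H = -2 (H = Mul(-2, 1) = -2)
Function('y')(Z) = Pow(Add(6, Z), -1)
Mul(Add(Add(Mul(H, Function('y')(-1)), 3), 25), -34) = Mul(Add(Add(Mul(-2, Pow(Add(6, -1), -1)), 3), 25), -34) = Mul(Add(Add(Mul(-2, Pow(5, -1)), 3), 25), -34) = Mul(Add(Add(Mul(-2, Rational(1, 5)), 3), 25), -34) = Mul(Add(Add(Rational(-2, 5), 3), 25), -34) = Mul(Add(Rational(13, 5), 25), -34) = Mul(Rational(138, 5), -34) = Rational(-4692, 5)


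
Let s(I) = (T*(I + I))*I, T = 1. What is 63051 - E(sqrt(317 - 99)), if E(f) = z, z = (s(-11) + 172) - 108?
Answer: 62745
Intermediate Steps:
s(I) = 2*I**2 (s(I) = (1*(I + I))*I = (1*(2*I))*I = (2*I)*I = 2*I**2)
z = 306 (z = (2*(-11)**2 + 172) - 108 = (2*121 + 172) - 108 = (242 + 172) - 108 = 414 - 108 = 306)
E(f) = 306
63051 - E(sqrt(317 - 99)) = 63051 - 1*306 = 63051 - 306 = 62745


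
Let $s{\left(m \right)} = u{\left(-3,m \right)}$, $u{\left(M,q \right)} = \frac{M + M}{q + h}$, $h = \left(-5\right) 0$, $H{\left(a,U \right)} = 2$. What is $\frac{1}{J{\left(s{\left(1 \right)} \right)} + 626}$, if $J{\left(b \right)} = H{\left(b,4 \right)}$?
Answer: $\frac{1}{628} \approx 0.0015924$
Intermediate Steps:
$h = 0$
$u{\left(M,q \right)} = \frac{2 M}{q}$ ($u{\left(M,q \right)} = \frac{M + M}{q + 0} = \frac{2 M}{q}$)
$s{\left(m \right)} = - \frac{6}{m}$ ($s{\left(m \right)} = 2 \left(-3\right) \frac{1}{m} = - \frac{6}{m}$)
$J{\left(b \right)} = 2$
$\frac{1}{J{\left(s{\left(1 \right)} \right)} + 626} = \frac{1}{2 + 626} = \frac{1}{628}$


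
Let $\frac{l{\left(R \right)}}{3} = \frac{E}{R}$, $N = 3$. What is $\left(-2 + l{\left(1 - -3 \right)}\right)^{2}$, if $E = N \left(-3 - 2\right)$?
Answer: $\frac{2809}{16} \approx 175.56$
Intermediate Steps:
$E = -15$ ($E = 3 \left(-3 - 2\right) = 3 \left(-5\right) = -15$)
$l{\left(R \right)} = - \frac{45}{R}$ ($l{\left(R \right)} = 3 \left(- \frac{15}{R}\right) = - \frac{45}{R}$)
$\left(-2 + l{\left(1 - -3 \right)}\right)^{2} = \left(-2 - \frac{45}{1 - -3}\right)^{2} = \left(-2 - \frac{45}{1 + 3}\right)^{2} = \left(-2 - \frac{45}{4}\right)^{2} = \left(- \frac{53}{4}\right)^{2} = \frac{2809}{16}$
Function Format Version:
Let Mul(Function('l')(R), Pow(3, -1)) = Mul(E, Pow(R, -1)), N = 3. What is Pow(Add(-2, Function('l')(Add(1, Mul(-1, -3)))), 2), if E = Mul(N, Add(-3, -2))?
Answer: Rational(2809, 16) ≈ 175.56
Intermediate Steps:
E = -15 (E = Mul(3, Add(-3, -2)) = Mul(3, -5) = -15)
Function('l')(R) = Mul(-45, Pow(R, -1)) (Function('l')(R) = Mul(3, Mul(-15, Pow(R, -1))) = Mul(-45, Pow(R, -1)))
Pow(Add(-2, Function('l')(Add(1, Mul(-1, -3)))), 2) = Pow(Add(-2, Mul(-45, Pow(Add(1, Mul(-1, -3)), -1))), 2) = Pow(Add(-2, Mul(-45, Pow(Add(1, 3), -1))), 2) = Pow(Add(-2, Mul(-45, Pow(4, -1))), 2) = Pow(Add(-2, Mul(-45, Rational(1, 4))), 2) = Pow(Add(-2, Rational(-45, 4)), 2) = Pow(Rational(-53, 4), 2) = Rational(2809, 16)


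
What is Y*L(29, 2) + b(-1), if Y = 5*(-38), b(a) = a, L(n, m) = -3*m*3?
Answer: 3419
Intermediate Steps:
L(n, m) = -9*m
Y = -190
Y*L(29, 2) + b(-1) = -(-1710)*2 - 1 = -190*(-18) - 1 = 3420 - 1 = 3419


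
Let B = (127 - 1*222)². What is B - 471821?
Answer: -462796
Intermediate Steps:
B = 9025 (B = (127 - 222)² = (-95)² = 9025)
B - 471821 = 9025 - 471821 = -462796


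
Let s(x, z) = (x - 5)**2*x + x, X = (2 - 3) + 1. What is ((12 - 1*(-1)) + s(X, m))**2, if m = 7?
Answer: 169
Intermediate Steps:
X = 0 (X = -1 + 1 = 0)
s(x, z) = x + x*(-5 + x)**2 (s(x, z) = (-5 + x)**2*x + x = x*(-5 + x)**2 + x = x + x*(-5 + x)**2)
((12 - 1*(-1)) + s(X, m))**2 = ((12 - 1*(-1)) + 0*(1 + (-5 + 0)**2))**2 = ((12 + 1) + 0*(1 + (-5)**2))**2 = (13 + 0*(1 + 25))**2 = (13 + 0*26)**2 = (13 + 0)**2 = 13**2 = 169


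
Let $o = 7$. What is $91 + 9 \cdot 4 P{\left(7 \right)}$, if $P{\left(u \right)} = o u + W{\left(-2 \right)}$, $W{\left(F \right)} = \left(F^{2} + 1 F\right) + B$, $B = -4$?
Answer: $1783$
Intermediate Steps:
$W{\left(F \right)} = -4 + F + F^{2}$ ($W{\left(F \right)} = \left(F^{2} + 1 F\right) - 4 = \left(F^{2} + F\right) - 4 = \left(F + F^{2}\right) - 4 = -4 + F + F^{2}$)
$P{\left(u \right)} = -2 + 7 u$ ($P{\left(u \right)} = 7 u - \left(6 - 4\right) = 7 u - 2 = -2 + 7 u$)
$91 + 9 \cdot 4 P{\left(7 \right)} = 91 + 9 \cdot 4 \left(-2 + 7 \cdot 7\right) = 91 + 36 \left(-2 + 49\right) = 91 + 36 \cdot 47 = 91 + 1692 = 1783$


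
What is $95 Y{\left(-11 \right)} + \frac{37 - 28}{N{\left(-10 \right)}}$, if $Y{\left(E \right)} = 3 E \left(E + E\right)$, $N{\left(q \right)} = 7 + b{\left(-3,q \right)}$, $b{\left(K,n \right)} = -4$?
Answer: $68973$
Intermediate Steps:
$N{\left(q \right)} = 3$ ($N{\left(q \right)} = 7 - 4 = 3$)
$Y{\left(E \right)} = 6 E^{2}$ ($Y{\left(E \right)} = 3 E 2 E = 6 E^{2}$)
$95 Y{\left(-11 \right)} + \frac{37 - 28}{N{\left(-10 \right)}} = 95 \cdot 6 \left(-11\right)^{2} + \frac{37 - 28}{3} = 95 \cdot 6 \cdot 121 + \left(37 - 28\right) \frac{1}{3} = 95 \cdot 726 + 9 \cdot \frac{1}{3} = 68970 + 3 = 68973$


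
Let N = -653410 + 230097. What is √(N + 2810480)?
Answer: √2387167 ≈ 1545.0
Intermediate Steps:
N = -423313
√(N + 2810480) = √(-423313 + 2810480) = √2387167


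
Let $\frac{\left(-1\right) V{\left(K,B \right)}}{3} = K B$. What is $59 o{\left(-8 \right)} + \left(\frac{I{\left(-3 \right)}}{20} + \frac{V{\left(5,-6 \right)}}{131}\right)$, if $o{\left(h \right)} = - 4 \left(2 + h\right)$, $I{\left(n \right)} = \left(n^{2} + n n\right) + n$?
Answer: $\frac{742737}{524} \approx 1417.4$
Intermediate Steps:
$I{\left(n \right)} = n + 2 n^{2}$ ($I{\left(n \right)} = \left(n^{2} + n^{2}\right) + n = 2 n^{2} + n = n + 2 n^{2}$)
$V{\left(K,B \right)} = - 3 B K$ ($V{\left(K,B \right)} = - 3 K B = - 3 B K$)
$o{\left(h \right)} = -8 - 4 h$
$59 o{\left(-8 \right)} + \left(\frac{I{\left(-3 \right)}}{20} + \frac{V{\left(5,-6 \right)}}{131}\right) = 59 \left(-8 - -32\right) + \left(\frac{\left(-3\right) \left(1 + 2 \left(-3\right)\right)}{20} + \frac{\left(-3\right) \left(-6\right) 5}{131}\right) = 59 \left(-8 + 32\right) + \left(- 3 \left(1 - 6\right) \frac{1}{20} + 90 \cdot \frac{1}{131}\right) = 59 \cdot 24 + \left(\left(-3\right) \left(-5\right) \frac{1}{20} + \frac{90}{131}\right) = 1416 + \left(15 \cdot \frac{1}{20} + \frac{90}{131}\right) = 1416 + \left(\frac{3}{4} + \frac{90}{131}\right) = 1416 + \frac{753}{524} = \frac{742737}{524}$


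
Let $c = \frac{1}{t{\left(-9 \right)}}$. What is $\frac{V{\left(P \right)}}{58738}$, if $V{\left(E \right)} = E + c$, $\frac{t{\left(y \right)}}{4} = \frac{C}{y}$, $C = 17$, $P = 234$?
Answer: $\frac{15903}{3994184} \approx 0.0039815$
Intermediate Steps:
$t{\left(y \right)} = \frac{68}{y}$ ($t{\left(y \right)} = 4 \frac{17}{y} = \frac{68}{y}$)
$c = - \frac{9}{68}$ ($c = \frac{1}{68 \frac{1}{-9}} = \frac{1}{68 \left(- \frac{1}{9}\right)} = \frac{1}{- \frac{68}{9}} = - \frac{9}{68} \approx -0.13235$)
$V{\left(E \right)} = - \frac{9}{68} + E$ ($V{\left(E \right)} = E - \frac{9}{68} = - \frac{9}{68} + E$)
$\frac{V{\left(P \right)}}{58738} = \frac{- \frac{9}{68} + 234}{58738} = \frac{15903}{68} \cdot \frac{1}{58738} = \frac{15903}{3994184}$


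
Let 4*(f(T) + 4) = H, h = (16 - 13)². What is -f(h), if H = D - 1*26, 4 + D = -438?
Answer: 121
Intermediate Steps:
D = -442 (D = -4 - 438 = -442)
h = 9 (h = 3² = 9)
H = -468 (H = -442 - 1*26 = -442 - 26 = -468)
f(T) = -121 (f(T) = -4 + (¼)*(-468) = -4 - 117 = -121)
-f(h) = -1*(-121) = 121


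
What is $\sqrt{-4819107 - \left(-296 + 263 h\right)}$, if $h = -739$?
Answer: $i \sqrt{4624454} \approx 2150.5 i$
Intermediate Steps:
$\sqrt{-4819107 - \left(-296 + 263 h\right)} = \sqrt{-4819107 + \left(296 - -194357\right)} = \sqrt{-4819107 + \left(296 + 194357\right)} = \sqrt{-4819107 + 194653} = \sqrt{-4624454} = i \sqrt{4624454}$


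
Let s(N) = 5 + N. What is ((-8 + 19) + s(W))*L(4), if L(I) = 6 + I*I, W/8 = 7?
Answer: 1584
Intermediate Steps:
W = 56 (W = 8*7 = 56)
L(I) = 6 + I²
((-8 + 19) + s(W))*L(4) = ((-8 + 19) + (5 + 56))*(6 + 4²) = (11 + 61)*(6 + 16) = 72*22 = 1584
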